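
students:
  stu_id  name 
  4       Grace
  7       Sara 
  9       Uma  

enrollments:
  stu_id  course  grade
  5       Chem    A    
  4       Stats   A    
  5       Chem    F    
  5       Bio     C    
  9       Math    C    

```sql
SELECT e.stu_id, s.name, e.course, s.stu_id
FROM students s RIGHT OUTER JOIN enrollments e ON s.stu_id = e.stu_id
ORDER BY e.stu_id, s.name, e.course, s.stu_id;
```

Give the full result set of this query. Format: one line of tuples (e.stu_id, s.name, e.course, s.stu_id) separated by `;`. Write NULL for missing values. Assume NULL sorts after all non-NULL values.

(4, Grace, Stats, 4); (5, NULL, Bio, NULL); (5, NULL, Chem, NULL); (5, NULL, Chem, NULL); (9, Uma, Math, 9)

RIGHT JOIN keeps every row from `enrollments`; unmatched rows get NULL for `students`'s columns.
Matching on s.stu_id = e.stu_id.
- stu_id=4: 1 matching e row(s), so 1 row(s) emitted.
- stu_id=7: no matching e row.
- stu_id=9: 1 matching e row(s), so 1 row(s) emitted.
- plus 3 unmatched e row(s), each kept with NULL s columns.
After projecting and ordering:
e.stu_id | s.name | e.course | s.stu_id
4 | Grace | Stats | 4
5 | NULL | Bio | NULL
5 | NULL | Chem | NULL
5 | NULL | Chem | NULL
9 | Uma | Math | 9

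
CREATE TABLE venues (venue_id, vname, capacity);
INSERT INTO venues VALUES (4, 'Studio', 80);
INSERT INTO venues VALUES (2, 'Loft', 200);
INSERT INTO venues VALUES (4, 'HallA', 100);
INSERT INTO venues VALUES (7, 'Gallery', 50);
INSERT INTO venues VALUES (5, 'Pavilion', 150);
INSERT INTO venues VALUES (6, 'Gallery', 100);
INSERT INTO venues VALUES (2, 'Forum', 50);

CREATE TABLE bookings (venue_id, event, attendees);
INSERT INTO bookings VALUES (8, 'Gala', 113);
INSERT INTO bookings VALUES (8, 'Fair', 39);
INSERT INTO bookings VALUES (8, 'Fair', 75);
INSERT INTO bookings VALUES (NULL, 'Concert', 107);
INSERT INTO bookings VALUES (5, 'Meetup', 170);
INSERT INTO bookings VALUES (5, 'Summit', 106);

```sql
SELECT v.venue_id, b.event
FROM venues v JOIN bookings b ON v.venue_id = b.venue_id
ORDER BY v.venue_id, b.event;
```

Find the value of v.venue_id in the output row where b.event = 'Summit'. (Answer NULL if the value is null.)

5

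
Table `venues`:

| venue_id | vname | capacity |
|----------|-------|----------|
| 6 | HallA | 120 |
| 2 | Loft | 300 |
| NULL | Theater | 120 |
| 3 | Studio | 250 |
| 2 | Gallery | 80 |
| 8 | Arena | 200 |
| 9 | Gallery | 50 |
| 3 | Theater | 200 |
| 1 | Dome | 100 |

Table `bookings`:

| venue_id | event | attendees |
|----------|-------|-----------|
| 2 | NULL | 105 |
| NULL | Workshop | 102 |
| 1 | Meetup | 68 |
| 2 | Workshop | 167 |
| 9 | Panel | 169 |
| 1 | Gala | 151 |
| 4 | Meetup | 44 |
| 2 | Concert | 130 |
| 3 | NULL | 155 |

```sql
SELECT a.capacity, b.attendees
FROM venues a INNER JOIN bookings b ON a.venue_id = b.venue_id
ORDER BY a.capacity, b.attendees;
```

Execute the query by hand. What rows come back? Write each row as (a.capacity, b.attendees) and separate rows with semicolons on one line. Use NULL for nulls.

INNER JOIN keeps only pairs where the ON condition holds.
Matching on a.venue_id = b.venue_id. A NULL in a compared column never satisfies the condition.
Matched pairs: 11.

(50, 169); (80, 105); (80, 130); (80, 167); (100, 68); (100, 151); (200, 155); (250, 155); (300, 105); (300, 130); (300, 167)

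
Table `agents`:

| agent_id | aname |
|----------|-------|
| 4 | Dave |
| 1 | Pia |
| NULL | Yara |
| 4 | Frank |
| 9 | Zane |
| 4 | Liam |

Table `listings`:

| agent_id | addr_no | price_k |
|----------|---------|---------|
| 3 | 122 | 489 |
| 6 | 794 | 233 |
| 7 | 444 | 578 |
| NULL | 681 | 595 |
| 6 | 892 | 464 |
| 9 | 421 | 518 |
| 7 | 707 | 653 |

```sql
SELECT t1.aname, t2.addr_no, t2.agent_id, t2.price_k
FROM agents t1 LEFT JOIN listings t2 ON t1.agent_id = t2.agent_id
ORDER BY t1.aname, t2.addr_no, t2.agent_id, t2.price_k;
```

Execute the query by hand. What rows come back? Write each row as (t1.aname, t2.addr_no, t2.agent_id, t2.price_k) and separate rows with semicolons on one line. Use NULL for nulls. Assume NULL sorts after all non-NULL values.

(Dave, NULL, NULL, NULL); (Frank, NULL, NULL, NULL); (Liam, NULL, NULL, NULL); (Pia, NULL, NULL, NULL); (Yara, NULL, NULL, NULL); (Zane, 421, 9, 518)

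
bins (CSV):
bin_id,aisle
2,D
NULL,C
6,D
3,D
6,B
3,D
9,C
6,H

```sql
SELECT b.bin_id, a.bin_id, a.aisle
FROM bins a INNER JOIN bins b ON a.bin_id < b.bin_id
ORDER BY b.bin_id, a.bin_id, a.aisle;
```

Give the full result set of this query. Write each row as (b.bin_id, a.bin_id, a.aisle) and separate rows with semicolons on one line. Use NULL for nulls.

INNER JOIN keeps only pairs where the ON condition holds.
Matching on a.bin_id < b.bin_id. A NULL in a compared column never satisfies the condition.
- a[0] bin_id=2 → 6 match(es) in b → 6 row(s).
- a[1] bin_id=NULL → no match; dropped.
- a[2] bin_id=6 → 1 match(es) in b → 1 row(s).
- a[3] bin_id=3 → 4 match(es) in b → 4 row(s).
- a[4] bin_id=6 → 1 match(es) in b → 1 row(s).
- a[5] bin_id=3 → 4 match(es) in b → 4 row(s).
- a[6] bin_id=9 → no match; dropped.
- a[7] bin_id=6 → 1 match(es) in b → 1 row(s).

(3, 2, D); (3, 2, D); (6, 2, D); (6, 2, D); (6, 2, D); (6, 3, D); (6, 3, D); (6, 3, D); (6, 3, D); (6, 3, D); (6, 3, D); (9, 2, D); (9, 3, D); (9, 3, D); (9, 6, B); (9, 6, D); (9, 6, H)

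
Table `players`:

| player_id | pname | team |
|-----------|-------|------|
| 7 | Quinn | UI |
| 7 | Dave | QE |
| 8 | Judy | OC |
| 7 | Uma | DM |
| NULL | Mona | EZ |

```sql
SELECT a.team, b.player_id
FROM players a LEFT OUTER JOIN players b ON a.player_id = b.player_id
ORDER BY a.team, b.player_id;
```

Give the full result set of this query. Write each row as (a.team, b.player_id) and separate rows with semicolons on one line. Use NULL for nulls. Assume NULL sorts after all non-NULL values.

LEFT JOIN keeps every row from `players a`; unmatched rows get NULL for `players b`'s columns.
Matching on a.player_id = b.player_id. A NULL in a compared column never satisfies the condition.
- a[0] player_id=7 → 3 match(es) in b → 3 row(s).
- a[1] player_id=7 → 3 match(es) in b → 3 row(s).
- a[2] player_id=8 → 1 match(es) in b → 1 row(s).
- a[3] player_id=7 → 3 match(es) in b → 3 row(s).
- a[4] player_id=NULL → no match; kept with NULLs on the b side.

(DM, 7); (DM, 7); (DM, 7); (EZ, NULL); (OC, 8); (QE, 7); (QE, 7); (QE, 7); (UI, 7); (UI, 7); (UI, 7)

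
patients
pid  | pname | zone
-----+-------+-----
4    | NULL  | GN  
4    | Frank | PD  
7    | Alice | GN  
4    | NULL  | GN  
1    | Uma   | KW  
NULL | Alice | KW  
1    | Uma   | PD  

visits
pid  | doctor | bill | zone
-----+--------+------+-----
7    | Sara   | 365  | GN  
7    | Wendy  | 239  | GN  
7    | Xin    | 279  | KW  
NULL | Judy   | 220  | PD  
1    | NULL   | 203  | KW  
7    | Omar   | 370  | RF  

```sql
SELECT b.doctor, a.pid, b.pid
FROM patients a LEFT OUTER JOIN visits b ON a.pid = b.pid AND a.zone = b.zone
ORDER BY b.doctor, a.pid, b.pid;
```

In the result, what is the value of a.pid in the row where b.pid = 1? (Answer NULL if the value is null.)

LEFT JOIN keeps every row from `patients`; unmatched rows get NULL for `visits`'s columns.
Matching on a.pid = b.pid AND a.zone = b.zone. A NULL in a compared column never satisfies the condition.
Matched pairs: 3; unmatched a rows kept: 5.

1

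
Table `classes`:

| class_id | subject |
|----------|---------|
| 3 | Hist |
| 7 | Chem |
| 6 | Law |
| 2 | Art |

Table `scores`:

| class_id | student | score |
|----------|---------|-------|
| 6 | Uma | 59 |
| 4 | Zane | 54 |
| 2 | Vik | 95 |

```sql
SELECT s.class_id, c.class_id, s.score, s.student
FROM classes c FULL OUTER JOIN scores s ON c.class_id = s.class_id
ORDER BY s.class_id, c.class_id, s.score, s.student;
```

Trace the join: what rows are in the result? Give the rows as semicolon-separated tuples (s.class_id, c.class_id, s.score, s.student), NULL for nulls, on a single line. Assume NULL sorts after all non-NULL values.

FULL OUTER JOIN keeps every row from both sides; unmatched rows get NULL for the other side's columns.
Matching on c.class_id = s.class_id.
- c (class_id=3) has no partner → padded with NULL.
- c (class_id=7) has no partner → padded with NULL.
- c (class_id=6) pairs with 1 row(s) of s.
- c (class_id=2) pairs with 1 row(s) of s.
- 1 row(s) from s found no c partner → padded with NULL.
After projecting and ordering:
s.class_id | c.class_id | s.score | s.student
2 | 2 | 95 | Vik
4 | NULL | 54 | Zane
6 | 6 | 59 | Uma
NULL | 3 | NULL | NULL
NULL | 7 | NULL | NULL

(2, 2, 95, Vik); (4, NULL, 54, Zane); (6, 6, 59, Uma); (NULL, 3, NULL, NULL); (NULL, 7, NULL, NULL)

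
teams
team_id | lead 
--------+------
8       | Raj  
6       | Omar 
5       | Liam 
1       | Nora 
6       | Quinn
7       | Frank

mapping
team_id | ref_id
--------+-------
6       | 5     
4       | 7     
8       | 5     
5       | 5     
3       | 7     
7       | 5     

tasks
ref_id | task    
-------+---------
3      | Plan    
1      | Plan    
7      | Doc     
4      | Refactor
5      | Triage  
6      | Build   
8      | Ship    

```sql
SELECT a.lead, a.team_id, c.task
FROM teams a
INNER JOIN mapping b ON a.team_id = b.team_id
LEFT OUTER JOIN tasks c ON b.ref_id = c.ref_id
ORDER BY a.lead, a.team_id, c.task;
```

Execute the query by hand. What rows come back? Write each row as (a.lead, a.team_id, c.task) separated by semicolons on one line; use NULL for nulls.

(Frank, 7, Triage); (Liam, 5, Triage); (Omar, 6, Triage); (Quinn, 6, Triage); (Raj, 8, Triage)

Step 1 — a INNER JOIN b on team_id → 5 row(s).
Then LEFT JOIN `tasks c` on ref_id: each of those 5 rows is kept; rows whose b.ref_id has no match in c get NULL for c's columns.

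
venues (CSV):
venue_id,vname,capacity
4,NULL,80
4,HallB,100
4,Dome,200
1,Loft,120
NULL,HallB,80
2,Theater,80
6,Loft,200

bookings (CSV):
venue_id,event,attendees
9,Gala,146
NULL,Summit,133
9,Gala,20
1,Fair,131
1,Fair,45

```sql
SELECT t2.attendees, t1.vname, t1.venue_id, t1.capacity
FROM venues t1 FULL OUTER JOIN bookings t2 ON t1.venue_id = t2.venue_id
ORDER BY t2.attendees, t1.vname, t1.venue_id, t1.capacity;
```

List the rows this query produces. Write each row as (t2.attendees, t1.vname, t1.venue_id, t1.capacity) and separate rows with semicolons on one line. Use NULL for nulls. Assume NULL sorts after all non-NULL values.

(20, NULL, NULL, NULL); (45, Loft, 1, 120); (131, Loft, 1, 120); (133, NULL, NULL, NULL); (146, NULL, NULL, NULL); (NULL, Dome, 4, 200); (NULL, HallB, 4, 100); (NULL, HallB, NULL, 80); (NULL, Loft, 6, 200); (NULL, Theater, 2, 80); (NULL, NULL, 4, 80)

FULL OUTER JOIN keeps every row from both sides; unmatched rows get NULL for the other side's columns.
Matching on t1.venue_id = t2.venue_id. A NULL in a compared column never satisfies the condition.
Matched pairs: 2; unmatched t1 rows kept: 6; unmatched t2 rows kept: 3.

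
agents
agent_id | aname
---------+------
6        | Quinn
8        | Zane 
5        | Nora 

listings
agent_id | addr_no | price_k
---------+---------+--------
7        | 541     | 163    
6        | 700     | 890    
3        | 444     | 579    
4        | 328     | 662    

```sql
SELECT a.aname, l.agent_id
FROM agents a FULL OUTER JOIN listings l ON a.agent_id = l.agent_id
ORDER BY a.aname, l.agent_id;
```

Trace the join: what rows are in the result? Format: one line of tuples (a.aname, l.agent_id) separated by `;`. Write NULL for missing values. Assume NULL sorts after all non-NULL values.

FULL OUTER JOIN keeps every row from both sides; unmatched rows get NULL for the other side's columns.
Matching on a.agent_id = l.agent_id.
- a row (agent_id=6): matches 1 l row(s) → 1 output row(s).
- a row (agent_id=8): no match → kept, l columns NULL.
- a row (agent_id=5): no match → kept, l columns NULL.
- 3 l row(s) had no a match → kept, a columns NULL.
After projecting and ordering:
a.aname | l.agent_id
Nora | NULL
Quinn | 6
Zane | NULL
NULL | 3
NULL | 4
NULL | 7

(Nora, NULL); (Quinn, 6); (Zane, NULL); (NULL, 3); (NULL, 4); (NULL, 7)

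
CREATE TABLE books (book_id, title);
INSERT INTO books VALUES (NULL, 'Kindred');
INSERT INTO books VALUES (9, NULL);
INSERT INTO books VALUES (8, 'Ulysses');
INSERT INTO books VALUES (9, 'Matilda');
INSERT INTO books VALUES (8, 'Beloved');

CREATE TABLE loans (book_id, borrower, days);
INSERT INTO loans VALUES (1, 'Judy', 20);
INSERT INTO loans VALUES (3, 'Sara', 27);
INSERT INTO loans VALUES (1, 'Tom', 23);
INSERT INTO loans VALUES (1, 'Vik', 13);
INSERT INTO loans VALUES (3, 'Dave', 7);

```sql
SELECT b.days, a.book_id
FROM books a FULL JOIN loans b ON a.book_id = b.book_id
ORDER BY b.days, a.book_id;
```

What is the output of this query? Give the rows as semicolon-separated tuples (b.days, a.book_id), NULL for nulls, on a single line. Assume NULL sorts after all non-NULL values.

(7, NULL); (13, NULL); (20, NULL); (23, NULL); (27, NULL); (NULL, 8); (NULL, 8); (NULL, 9); (NULL, 9); (NULL, NULL)

FULL OUTER JOIN keeps every row from both sides; unmatched rows get NULL for the other side's columns.
Matching on a.book_id = b.book_id. A NULL in a compared column never satisfies the condition.
- a (book_id=NULL) has no partner → padded with NULL.
- a (book_id=9) has no partner → padded with NULL.
- a (book_id=8) has no partner → padded with NULL.
- a (book_id=9) has no partner → padded with NULL.
- a (book_id=8) has no partner → padded with NULL.
- plus 5 unmatched b row(s), each kept with NULL a columns.
After projecting and ordering:
b.days | a.book_id
7 | NULL
13 | NULL
20 | NULL
23 | NULL
27 | NULL
NULL | 8
NULL | 8
NULL | 9
NULL | 9
NULL | NULL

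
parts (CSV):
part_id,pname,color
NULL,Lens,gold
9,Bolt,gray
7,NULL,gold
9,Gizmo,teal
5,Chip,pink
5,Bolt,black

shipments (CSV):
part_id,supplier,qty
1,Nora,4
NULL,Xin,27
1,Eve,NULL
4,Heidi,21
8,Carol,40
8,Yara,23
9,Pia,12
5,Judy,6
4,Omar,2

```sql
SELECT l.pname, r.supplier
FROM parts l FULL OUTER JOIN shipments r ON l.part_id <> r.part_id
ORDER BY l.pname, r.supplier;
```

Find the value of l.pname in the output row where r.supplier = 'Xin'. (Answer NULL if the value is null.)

NULL

FULL OUTER JOIN keeps every row from both sides; unmatched rows get NULL for the other side's columns.
Matching on l.part_id <> r.part_id. A NULL in a compared column never satisfies the condition.
- part_id=NULL: no r row matches, row kept with r columns NULL.
- part_id=9: 7 matching r row(s), so 7 row(s) emitted.
- part_id=7: 8 matching r row(s), so 8 row(s) emitted.
- part_id=9: 7 matching r row(s), so 7 row(s) emitted.
- part_id=5: 7 matching r row(s), so 7 row(s) emitted.
- part_id=5: 7 matching r row(s), so 7 row(s) emitted.
- 1 row(s) from r found no l partner → padded with NULL.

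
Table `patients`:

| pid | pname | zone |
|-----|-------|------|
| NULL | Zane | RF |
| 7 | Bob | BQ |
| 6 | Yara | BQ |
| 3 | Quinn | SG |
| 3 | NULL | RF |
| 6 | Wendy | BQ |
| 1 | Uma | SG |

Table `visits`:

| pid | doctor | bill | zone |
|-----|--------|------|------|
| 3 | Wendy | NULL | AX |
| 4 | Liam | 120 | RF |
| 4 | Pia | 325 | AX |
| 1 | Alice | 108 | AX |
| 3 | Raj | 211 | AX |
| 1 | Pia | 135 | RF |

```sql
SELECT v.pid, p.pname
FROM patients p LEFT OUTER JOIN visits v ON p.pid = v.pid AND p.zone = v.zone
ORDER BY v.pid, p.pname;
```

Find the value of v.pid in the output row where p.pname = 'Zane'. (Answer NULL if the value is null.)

LEFT JOIN keeps every row from `patients`; unmatched rows get NULL for `visits`'s columns.
Matching on p.pid = v.pid AND p.zone = v.zone. A NULL in a compared column never satisfies the condition.
- p (pid=NULL, zone=RF) has no partner → padded with NULL.
- p (pid=7, zone=BQ) has no partner → padded with NULL.
- p (pid=6, zone=BQ) has no partner → padded with NULL.
- p (pid=3, zone=SG) has no partner → padded with NULL.
- p (pid=3, zone=RF) has no partner → padded with NULL.
- p (pid=6, zone=BQ) has no partner → padded with NULL.
- p (pid=1, zone=SG) has no partner → padded with NULL.

NULL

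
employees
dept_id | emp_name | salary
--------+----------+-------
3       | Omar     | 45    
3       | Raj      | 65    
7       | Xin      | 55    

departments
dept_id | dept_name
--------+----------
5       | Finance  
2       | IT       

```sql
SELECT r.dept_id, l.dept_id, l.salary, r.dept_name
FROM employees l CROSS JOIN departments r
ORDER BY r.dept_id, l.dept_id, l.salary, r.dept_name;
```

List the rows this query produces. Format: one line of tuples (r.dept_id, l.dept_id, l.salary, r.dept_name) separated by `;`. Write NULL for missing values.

CROSS JOIN pairs every row of `employees` with every row of `departments`: 3 × 2 = 6 rows.

(2, 3, 45, IT); (2, 3, 65, IT); (2, 7, 55, IT); (5, 3, 45, Finance); (5, 3, 65, Finance); (5, 7, 55, Finance)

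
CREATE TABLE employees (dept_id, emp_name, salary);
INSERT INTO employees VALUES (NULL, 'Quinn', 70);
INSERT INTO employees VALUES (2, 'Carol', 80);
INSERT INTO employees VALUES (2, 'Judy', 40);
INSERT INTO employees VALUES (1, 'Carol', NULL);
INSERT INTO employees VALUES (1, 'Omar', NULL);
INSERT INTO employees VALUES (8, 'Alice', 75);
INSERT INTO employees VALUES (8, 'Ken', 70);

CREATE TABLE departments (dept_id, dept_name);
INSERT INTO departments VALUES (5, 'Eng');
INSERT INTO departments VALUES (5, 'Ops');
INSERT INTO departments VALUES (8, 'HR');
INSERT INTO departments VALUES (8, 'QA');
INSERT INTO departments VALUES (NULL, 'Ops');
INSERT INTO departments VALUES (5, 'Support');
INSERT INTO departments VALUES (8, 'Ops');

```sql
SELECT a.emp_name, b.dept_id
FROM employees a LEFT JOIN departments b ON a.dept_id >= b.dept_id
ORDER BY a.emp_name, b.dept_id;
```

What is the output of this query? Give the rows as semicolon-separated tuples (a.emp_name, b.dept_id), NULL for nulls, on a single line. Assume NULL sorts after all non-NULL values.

LEFT JOIN keeps every row from `employees`; unmatched rows get NULL for `departments`'s columns.
Matching on a.dept_id >= b.dept_id. A NULL in a compared column never satisfies the condition.
- dept_id=NULL: no b row matches, row kept with b columns NULL.
- dept_id=2: no b row matches, row kept with b columns NULL.
- dept_id=2: no b row matches, row kept with b columns NULL.
- dept_id=1: no b row matches, row kept with b columns NULL.
- dept_id=1: no b row matches, row kept with b columns NULL.
- dept_id=8: 6 matching b row(s), so 6 row(s) emitted.
- dept_id=8: 6 matching b row(s), so 6 row(s) emitted.

(Alice, 5); (Alice, 5); (Alice, 5); (Alice, 8); (Alice, 8); (Alice, 8); (Carol, NULL); (Carol, NULL); (Judy, NULL); (Ken, 5); (Ken, 5); (Ken, 5); (Ken, 8); (Ken, 8); (Ken, 8); (Omar, NULL); (Quinn, NULL)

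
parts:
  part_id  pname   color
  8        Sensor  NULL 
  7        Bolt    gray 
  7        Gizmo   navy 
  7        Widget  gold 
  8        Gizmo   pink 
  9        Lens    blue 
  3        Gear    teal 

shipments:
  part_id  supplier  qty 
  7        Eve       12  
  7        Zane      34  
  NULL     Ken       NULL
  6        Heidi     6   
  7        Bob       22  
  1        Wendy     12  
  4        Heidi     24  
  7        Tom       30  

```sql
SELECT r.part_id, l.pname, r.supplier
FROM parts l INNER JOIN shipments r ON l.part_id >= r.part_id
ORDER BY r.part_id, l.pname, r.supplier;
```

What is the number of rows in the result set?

INNER JOIN keeps only pairs where the ON condition holds.
Matching on l.part_id >= r.part_id. A NULL in a compared column never satisfies the condition.
- part_id=8: 7 matching r row(s), so 7 row(s) emitted.
- part_id=7: 7 matching r row(s), so 7 row(s) emitted.
- part_id=7: 7 matching r row(s), so 7 row(s) emitted.
- part_id=7: 7 matching r row(s), so 7 row(s) emitted.
- part_id=8: 7 matching r row(s), so 7 row(s) emitted.
- part_id=9: 7 matching r row(s), so 7 row(s) emitted.
- part_id=3: 1 matching r row(s), so 1 row(s) emitted.
Total: 43 rows.

43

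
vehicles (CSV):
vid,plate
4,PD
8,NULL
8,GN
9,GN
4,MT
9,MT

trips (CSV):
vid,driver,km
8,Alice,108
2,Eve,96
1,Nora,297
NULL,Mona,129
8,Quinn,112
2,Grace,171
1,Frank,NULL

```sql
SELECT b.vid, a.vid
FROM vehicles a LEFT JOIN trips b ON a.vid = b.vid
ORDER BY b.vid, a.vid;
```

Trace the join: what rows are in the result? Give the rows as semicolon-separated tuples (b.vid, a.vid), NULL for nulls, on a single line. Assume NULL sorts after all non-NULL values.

LEFT JOIN keeps every row from `vehicles`; unmatched rows get NULL for `trips`'s columns.
Matching on a.vid = b.vid. A NULL in a compared column never satisfies the condition.
Matched pairs: 4; unmatched a rows kept: 4.

(8, 8); (8, 8); (8, 8); (8, 8); (NULL, 4); (NULL, 4); (NULL, 9); (NULL, 9)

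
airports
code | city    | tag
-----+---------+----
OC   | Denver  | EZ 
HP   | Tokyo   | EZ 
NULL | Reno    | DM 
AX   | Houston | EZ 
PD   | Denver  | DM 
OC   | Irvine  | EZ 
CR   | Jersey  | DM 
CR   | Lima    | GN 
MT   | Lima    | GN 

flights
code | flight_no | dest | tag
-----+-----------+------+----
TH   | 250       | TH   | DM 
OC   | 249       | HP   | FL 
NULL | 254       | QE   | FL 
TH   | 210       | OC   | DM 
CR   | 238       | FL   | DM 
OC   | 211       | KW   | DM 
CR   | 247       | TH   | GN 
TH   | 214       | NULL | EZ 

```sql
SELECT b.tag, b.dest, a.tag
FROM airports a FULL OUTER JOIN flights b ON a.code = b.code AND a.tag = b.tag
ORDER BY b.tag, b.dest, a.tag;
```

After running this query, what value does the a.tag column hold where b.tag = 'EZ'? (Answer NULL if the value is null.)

NULL

FULL OUTER JOIN keeps every row from both sides; unmatched rows get NULL for the other side's columns.
Matching on a.code = b.code AND a.tag = b.tag. A NULL in a compared column never satisfies the condition.
- a row (code=OC, tag=EZ): no match → kept, b columns NULL.
- a row (code=HP, tag=EZ): no match → kept, b columns NULL.
- a row (code=NULL, tag=DM): no match → kept, b columns NULL.
- a row (code=AX, tag=EZ): no match → kept, b columns NULL.
- a row (code=PD, tag=DM): no match → kept, b columns NULL.
- a row (code=OC, tag=EZ): no match → kept, b columns NULL.
- a row (code=CR, tag=DM): matches 1 b row(s) → 1 output row(s).
- a row (code=CR, tag=GN): matches 1 b row(s) → 1 output row(s).
- a row (code=MT, tag=GN): no match → kept, b columns NULL.
- 6 row(s) from b found no a partner → padded with NULL.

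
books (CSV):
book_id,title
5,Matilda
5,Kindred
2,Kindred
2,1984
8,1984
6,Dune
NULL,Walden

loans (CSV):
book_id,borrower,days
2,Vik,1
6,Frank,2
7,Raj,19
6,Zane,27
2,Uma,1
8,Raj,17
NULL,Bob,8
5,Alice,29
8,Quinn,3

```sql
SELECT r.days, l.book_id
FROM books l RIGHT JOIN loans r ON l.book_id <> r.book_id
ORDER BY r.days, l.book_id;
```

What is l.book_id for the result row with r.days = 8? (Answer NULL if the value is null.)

NULL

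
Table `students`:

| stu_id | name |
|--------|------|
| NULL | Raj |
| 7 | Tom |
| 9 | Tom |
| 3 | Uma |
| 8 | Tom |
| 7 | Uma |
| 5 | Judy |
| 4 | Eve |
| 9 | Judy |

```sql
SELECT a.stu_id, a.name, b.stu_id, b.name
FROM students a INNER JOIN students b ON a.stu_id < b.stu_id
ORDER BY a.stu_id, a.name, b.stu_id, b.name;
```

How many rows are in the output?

26

INNER JOIN keeps only pairs where the ON condition holds.
Matching on a.stu_id < b.stu_id. A NULL in a compared column never satisfies the condition.
Matched pairs: 26.
Total: 26 rows.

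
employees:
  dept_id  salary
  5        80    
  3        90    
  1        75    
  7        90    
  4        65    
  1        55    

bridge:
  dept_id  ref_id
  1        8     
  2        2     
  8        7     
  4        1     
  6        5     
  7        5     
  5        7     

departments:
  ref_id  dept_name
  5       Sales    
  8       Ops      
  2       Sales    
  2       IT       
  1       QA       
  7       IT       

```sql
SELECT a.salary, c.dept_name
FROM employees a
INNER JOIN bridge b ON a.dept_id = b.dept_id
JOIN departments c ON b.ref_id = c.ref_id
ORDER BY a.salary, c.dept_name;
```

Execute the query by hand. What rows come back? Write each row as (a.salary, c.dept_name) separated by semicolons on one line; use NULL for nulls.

(55, Ops); (65, QA); (75, Ops); (80, IT); (90, Sales)

Joins associate left-to-right: employees INNER JOIN bridge on dept_id gives 5 intermediate row(s).
Then INNER JOIN `departments c` on ref_id: keep only rows whose b.ref_id appears in c.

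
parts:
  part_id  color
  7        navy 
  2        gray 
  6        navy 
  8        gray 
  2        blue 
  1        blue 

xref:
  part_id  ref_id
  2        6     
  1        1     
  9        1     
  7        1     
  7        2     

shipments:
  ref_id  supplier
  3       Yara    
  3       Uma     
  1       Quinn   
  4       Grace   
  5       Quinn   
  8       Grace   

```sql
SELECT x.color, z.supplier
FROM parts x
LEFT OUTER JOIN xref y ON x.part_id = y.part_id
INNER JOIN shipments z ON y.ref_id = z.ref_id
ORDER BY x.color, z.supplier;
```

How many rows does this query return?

2

Step 1 — x LEFT JOIN y on part_id → 7 row(s).
Then INNER JOIN `shipments z` on ref_id: keep only rows whose y.ref_id appears in z.
Result: 2 row(s).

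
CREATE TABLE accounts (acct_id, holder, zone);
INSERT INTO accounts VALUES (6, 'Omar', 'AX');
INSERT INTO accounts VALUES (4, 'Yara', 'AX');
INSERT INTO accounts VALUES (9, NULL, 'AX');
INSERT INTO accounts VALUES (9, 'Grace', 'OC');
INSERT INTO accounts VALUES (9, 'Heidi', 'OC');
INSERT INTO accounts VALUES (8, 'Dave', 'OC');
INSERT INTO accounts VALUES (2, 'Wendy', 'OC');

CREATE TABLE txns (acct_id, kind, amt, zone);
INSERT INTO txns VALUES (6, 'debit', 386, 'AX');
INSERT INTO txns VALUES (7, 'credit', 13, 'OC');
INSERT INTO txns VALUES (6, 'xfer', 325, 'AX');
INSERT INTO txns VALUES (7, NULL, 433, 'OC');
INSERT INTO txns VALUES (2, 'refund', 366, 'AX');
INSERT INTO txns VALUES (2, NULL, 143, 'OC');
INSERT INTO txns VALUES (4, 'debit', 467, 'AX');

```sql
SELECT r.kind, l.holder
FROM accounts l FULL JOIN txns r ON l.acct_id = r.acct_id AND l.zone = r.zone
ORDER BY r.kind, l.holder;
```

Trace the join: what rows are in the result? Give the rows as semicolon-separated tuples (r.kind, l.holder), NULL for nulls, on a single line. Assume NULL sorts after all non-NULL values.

FULL OUTER JOIN keeps every row from both sides; unmatched rows get NULL for the other side's columns.
Matching on l.acct_id = r.acct_id AND l.zone = r.zone.
- l (acct_id=6, zone=AX) pairs with 2 row(s) of r.
- l (acct_id=4, zone=AX) pairs with 1 row(s) of r.
- l (acct_id=9, zone=AX) has no partner → padded with NULL.
- l (acct_id=9, zone=OC) has no partner → padded with NULL.
- l (acct_id=9, zone=OC) has no partner → padded with NULL.
- l (acct_id=8, zone=OC) has no partner → padded with NULL.
- l (acct_id=2, zone=OC) pairs with 1 row(s) of r.
- 3 row(s) from r found no l partner → padded with NULL.

(credit, NULL); (debit, Omar); (debit, Yara); (refund, NULL); (xfer, Omar); (NULL, Dave); (NULL, Grace); (NULL, Heidi); (NULL, Wendy); (NULL, NULL); (NULL, NULL)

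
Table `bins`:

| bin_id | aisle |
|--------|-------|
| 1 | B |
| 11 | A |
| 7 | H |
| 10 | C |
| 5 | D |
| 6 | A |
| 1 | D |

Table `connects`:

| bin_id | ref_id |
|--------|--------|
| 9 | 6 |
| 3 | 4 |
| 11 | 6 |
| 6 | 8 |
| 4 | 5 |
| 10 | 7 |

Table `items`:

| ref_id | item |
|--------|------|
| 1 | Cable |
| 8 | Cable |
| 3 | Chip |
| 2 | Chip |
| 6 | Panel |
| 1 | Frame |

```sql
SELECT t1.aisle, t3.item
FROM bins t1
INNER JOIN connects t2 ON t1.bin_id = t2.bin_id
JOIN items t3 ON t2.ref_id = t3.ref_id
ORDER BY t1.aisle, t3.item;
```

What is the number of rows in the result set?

2

Step 1 — t1 INNER JOIN t2 on bin_id → 3 row(s).
Then INNER JOIN `items t3` on ref_id: keep only rows whose t2.ref_id appears in t3.
Result: 2 row(s).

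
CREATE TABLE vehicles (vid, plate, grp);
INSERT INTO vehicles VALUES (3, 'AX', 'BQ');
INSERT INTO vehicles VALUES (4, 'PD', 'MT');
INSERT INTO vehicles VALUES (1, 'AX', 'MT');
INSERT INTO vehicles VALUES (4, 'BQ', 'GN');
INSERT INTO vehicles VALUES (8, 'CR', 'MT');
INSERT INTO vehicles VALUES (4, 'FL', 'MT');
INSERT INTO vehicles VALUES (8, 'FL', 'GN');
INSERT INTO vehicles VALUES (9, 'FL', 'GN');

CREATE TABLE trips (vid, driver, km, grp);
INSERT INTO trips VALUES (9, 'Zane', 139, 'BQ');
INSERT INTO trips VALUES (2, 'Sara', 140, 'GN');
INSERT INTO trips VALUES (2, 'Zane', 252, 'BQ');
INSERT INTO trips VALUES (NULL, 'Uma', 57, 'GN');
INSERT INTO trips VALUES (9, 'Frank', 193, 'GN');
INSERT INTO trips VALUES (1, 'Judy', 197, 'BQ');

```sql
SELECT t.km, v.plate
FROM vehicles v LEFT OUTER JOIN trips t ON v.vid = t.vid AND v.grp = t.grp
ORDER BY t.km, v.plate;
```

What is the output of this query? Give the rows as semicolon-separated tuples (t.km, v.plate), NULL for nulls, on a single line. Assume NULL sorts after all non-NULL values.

(193, FL); (NULL, AX); (NULL, AX); (NULL, BQ); (NULL, CR); (NULL, FL); (NULL, FL); (NULL, PD)

LEFT JOIN keeps every row from `vehicles`; unmatched rows get NULL for `trips`'s columns.
Matching on v.vid = t.vid AND v.grp = t.grp. A NULL in a compared column never satisfies the condition.
Matched pairs: 1; unmatched v rows kept: 7.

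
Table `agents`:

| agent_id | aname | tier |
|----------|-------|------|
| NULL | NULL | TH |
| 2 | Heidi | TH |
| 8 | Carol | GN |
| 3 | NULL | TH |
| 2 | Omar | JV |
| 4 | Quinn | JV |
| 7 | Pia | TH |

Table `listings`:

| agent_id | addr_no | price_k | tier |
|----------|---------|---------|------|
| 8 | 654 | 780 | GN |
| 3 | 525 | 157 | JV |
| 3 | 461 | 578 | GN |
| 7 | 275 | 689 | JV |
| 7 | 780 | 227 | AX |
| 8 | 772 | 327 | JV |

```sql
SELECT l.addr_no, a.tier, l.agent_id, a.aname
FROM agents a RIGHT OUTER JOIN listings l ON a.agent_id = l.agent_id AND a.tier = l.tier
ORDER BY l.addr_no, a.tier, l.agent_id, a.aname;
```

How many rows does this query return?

6

RIGHT JOIN keeps every row from `listings`; unmatched rows get NULL for `agents`'s columns.
Matching on a.agent_id = l.agent_id AND a.tier = l.tier. A NULL in a compared column never satisfies the condition.
- a[0] agent_id=NULL, tier=TH → no match.
- a[1] agent_id=2, tier=TH → no match.
- a[2] agent_id=8, tier=GN → 1 match(es) in l → 1 row(s).
- a[3] agent_id=3, tier=TH → no match.
- a[4] agent_id=2, tier=JV → no match.
- a[5] agent_id=4, tier=JV → no match.
- a[6] agent_id=7, tier=TH → no match.
- 5 row(s) from l found no a partner → padded with NULL.
Total: 1 matched + 5 padded = 6 rows.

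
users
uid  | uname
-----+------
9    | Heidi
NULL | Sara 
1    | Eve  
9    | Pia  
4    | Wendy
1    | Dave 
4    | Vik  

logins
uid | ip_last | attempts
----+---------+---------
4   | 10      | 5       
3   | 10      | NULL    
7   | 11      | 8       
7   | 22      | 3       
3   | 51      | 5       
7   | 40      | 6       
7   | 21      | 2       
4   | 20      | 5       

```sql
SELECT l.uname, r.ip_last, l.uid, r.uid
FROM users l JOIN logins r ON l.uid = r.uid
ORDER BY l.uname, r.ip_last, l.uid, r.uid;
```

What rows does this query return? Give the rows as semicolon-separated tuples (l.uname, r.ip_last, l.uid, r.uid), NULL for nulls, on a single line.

INNER JOIN keeps only pairs where the ON condition holds.
Matching on l.uid = r.uid. A NULL in a compared column never satisfies the condition.
- l[0] uid=9 → no match; dropped.
- l[1] uid=NULL → no match; dropped.
- l[2] uid=1 → no match; dropped.
- l[3] uid=9 → no match; dropped.
- l[4] uid=4 → 2 match(es) in r → 2 row(s).
- l[5] uid=1 → no match; dropped.
- l[6] uid=4 → 2 match(es) in r → 2 row(s).
After projecting and ordering:
l.uname | r.ip_last | l.uid | r.uid
Vik | 10 | 4 | 4
Vik | 20 | 4 | 4
Wendy | 10 | 4 | 4
Wendy | 20 | 4 | 4

(Vik, 10, 4, 4); (Vik, 20, 4, 4); (Wendy, 10, 4, 4); (Wendy, 20, 4, 4)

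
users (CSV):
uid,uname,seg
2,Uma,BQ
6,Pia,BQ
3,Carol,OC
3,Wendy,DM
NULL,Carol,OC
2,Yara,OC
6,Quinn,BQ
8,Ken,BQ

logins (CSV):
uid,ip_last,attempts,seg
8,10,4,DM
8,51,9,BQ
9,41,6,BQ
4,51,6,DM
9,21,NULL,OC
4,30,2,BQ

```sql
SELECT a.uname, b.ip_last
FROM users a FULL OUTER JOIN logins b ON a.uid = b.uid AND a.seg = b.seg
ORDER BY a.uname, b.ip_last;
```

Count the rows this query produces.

13

FULL OUTER JOIN keeps every row from both sides; unmatched rows get NULL for the other side's columns.
Matching on a.uid = b.uid AND a.seg = b.seg. A NULL in a compared column never satisfies the condition.
Matched pairs: 1; unmatched a rows kept: 7; unmatched b rows kept: 5.
Total: 1 matched + 12 padded = 13 rows.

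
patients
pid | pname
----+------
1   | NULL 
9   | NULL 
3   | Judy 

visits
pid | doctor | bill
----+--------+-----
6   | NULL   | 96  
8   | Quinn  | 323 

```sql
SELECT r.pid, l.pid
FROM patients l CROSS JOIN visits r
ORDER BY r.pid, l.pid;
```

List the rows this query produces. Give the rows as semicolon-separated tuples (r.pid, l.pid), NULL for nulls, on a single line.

(6, 1); (6, 3); (6, 9); (8, 1); (8, 3); (8, 9)

CROSS JOIN pairs every row of `patients` with every row of `visits`: 3 × 2 = 6 rows.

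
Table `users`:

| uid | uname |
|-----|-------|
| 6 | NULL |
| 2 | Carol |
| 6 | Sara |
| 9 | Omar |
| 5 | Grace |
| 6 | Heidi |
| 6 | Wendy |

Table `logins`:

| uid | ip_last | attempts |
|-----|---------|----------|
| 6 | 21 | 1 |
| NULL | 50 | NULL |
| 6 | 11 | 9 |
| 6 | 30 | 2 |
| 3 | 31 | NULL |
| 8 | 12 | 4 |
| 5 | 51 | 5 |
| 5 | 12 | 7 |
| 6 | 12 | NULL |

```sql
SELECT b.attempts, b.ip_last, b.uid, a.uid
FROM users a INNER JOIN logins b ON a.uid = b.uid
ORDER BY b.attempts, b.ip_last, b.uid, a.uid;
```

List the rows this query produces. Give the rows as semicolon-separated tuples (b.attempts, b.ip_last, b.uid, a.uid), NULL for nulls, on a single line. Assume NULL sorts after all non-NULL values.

INNER JOIN keeps only pairs where the ON condition holds.
Matching on a.uid = b.uid. A NULL in a compared column never satisfies the condition.
- a row (uid=6): matches 4 b row(s) → 4 output row(s).
- a row (uid=2): no match → dropped.
- a row (uid=6): matches 4 b row(s) → 4 output row(s).
- a row (uid=9): no match → dropped.
- a row (uid=5): matches 2 b row(s) → 2 output row(s).
- a row (uid=6): matches 4 b row(s) → 4 output row(s).
- a row (uid=6): matches 4 b row(s) → 4 output row(s).

(1, 21, 6, 6); (1, 21, 6, 6); (1, 21, 6, 6); (1, 21, 6, 6); (2, 30, 6, 6); (2, 30, 6, 6); (2, 30, 6, 6); (2, 30, 6, 6); (5, 51, 5, 5); (7, 12, 5, 5); (9, 11, 6, 6); (9, 11, 6, 6); (9, 11, 6, 6); (9, 11, 6, 6); (NULL, 12, 6, 6); (NULL, 12, 6, 6); (NULL, 12, 6, 6); (NULL, 12, 6, 6)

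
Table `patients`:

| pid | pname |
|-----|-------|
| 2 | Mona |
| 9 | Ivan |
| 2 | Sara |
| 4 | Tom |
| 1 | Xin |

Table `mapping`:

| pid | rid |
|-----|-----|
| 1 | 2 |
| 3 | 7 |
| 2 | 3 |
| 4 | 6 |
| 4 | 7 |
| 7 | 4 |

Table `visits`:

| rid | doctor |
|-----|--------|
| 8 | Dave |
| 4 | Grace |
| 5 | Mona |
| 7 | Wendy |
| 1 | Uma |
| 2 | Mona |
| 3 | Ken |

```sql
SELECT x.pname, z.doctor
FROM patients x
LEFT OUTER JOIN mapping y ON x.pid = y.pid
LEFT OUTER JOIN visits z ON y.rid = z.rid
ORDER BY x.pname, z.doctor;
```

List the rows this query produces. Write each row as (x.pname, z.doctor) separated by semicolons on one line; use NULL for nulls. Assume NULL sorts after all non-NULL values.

Joins associate left-to-right: patients LEFT JOIN mapping on pid gives 6 intermediate row(s).
Then LEFT JOIN `visits z` on rid: each of those 6 rows is kept; rows whose y.rid has no match in z get NULL for z's columns.

(Ivan, NULL); (Mona, Ken); (Sara, Ken); (Tom, Wendy); (Tom, NULL); (Xin, Mona)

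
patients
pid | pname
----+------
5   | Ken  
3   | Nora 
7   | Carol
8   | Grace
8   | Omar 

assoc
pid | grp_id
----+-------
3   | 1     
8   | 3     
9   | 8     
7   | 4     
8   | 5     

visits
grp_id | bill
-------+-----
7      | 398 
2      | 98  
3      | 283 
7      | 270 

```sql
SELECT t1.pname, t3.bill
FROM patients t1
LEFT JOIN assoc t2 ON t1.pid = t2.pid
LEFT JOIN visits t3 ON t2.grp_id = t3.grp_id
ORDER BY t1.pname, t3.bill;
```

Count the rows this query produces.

7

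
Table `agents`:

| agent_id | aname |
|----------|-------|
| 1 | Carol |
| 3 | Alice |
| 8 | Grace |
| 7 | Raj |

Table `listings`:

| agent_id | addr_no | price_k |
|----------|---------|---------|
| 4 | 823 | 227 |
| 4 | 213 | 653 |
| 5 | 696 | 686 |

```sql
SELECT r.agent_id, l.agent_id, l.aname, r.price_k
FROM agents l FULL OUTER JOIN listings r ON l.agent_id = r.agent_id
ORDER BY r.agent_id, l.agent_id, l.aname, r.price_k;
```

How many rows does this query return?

7

FULL OUTER JOIN keeps every row from both sides; unmatched rows get NULL for the other side's columns.
Matching on l.agent_id = r.agent_id.
- l row (agent_id=1): no match → kept, r columns NULL.
- l row (agent_id=3): no match → kept, r columns NULL.
- l row (agent_id=8): no match → kept, r columns NULL.
- l row (agent_id=7): no match → kept, r columns NULL.
- 3 r row(s) had no l match → kept, l columns NULL.
Total: 0 matched + 7 padded = 7 rows.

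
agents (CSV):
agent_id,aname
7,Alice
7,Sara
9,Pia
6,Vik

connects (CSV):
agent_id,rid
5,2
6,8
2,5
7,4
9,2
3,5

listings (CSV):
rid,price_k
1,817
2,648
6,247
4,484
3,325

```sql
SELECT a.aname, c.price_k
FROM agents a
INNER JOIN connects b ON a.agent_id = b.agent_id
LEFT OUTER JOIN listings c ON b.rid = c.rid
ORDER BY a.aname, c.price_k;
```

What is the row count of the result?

4

Evaluate left to right. First `agents a INNER JOIN connects b` on agent_id: 4 row(s).
Then LEFT JOIN `listings c` on rid: each of those 4 rows is kept; rows whose b.rid has no match in c get NULL for c's columns.
Result: 4 row(s).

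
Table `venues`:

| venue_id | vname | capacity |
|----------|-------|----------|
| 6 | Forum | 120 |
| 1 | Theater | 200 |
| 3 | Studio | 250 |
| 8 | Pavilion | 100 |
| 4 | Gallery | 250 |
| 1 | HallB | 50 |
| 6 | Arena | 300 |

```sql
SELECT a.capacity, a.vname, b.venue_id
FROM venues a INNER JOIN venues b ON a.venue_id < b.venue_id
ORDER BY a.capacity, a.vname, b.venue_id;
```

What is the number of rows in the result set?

19

INNER JOIN keeps only pairs where the ON condition holds.
Matching on a.venue_id < b.venue_id.
- a (venue_id=6) pairs with 1 row(s) of b.
- a (venue_id=1) pairs with 5 row(s) of b.
- a (venue_id=3) pairs with 4 row(s) of b.
- a (venue_id=8) has no partner → excluded.
- a (venue_id=4) pairs with 3 row(s) of b.
- a (venue_id=1) pairs with 5 row(s) of b.
- a (venue_id=6) pairs with 1 row(s) of b.
Total: 19 rows.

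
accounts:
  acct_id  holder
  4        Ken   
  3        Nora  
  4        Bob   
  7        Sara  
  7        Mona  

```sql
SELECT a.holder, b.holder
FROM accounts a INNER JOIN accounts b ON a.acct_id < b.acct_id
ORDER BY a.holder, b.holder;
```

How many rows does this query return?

8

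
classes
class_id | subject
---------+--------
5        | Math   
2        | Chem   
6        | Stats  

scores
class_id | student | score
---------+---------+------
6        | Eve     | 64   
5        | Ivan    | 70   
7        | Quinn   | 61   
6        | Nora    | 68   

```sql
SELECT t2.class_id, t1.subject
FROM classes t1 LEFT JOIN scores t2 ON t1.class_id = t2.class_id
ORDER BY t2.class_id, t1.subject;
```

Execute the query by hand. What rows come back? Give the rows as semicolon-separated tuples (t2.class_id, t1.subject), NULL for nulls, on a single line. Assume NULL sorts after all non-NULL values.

LEFT JOIN keeps every row from `classes`; unmatched rows get NULL for `scores`'s columns.
Matching on t1.class_id = t2.class_id.
- t1 (class_id=5) pairs with 1 row(s) of t2.
- t1 (class_id=2) has no partner → padded with NULL.
- t1 (class_id=6) pairs with 2 row(s) of t2.
After projecting and ordering:
t2.class_id | t1.subject
5 | Math
6 | Stats
6 | Stats
NULL | Chem

(5, Math); (6, Stats); (6, Stats); (NULL, Chem)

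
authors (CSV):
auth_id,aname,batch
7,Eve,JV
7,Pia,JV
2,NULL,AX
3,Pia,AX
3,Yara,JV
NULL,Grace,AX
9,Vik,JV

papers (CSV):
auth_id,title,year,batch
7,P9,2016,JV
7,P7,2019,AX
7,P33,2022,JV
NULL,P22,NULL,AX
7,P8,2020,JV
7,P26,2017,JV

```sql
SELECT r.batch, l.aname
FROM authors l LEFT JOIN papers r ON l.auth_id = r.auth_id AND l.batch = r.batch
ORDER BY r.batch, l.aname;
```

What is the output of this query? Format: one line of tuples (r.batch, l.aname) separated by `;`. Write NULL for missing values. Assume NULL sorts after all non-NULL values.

(JV, Eve); (JV, Eve); (JV, Eve); (JV, Eve); (JV, Pia); (JV, Pia); (JV, Pia); (JV, Pia); (NULL, Grace); (NULL, Pia); (NULL, Vik); (NULL, Yara); (NULL, NULL)

LEFT JOIN keeps every row from `authors`; unmatched rows get NULL for `papers`'s columns.
Matching on l.auth_id = r.auth_id AND l.batch = r.batch. A NULL in a compared column never satisfies the condition.
Matched pairs: 8; unmatched l rows kept: 5.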